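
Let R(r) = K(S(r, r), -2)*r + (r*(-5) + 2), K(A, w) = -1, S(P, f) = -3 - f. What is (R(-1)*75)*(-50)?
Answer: -30000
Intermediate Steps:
R(r) = 2 - 6*r (R(r) = -r + (r*(-5) + 2) = -r + (-5*r + 2) = -r + (2 - 5*r) = 2 - 6*r)
(R(-1)*75)*(-50) = ((2 - 6*(-1))*75)*(-50) = ((2 + 6)*75)*(-50) = (8*75)*(-50) = 600*(-50) = -30000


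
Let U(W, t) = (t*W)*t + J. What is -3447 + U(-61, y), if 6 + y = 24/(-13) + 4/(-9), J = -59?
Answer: -105388534/13689 ≈ -7698.8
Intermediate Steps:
y = -970/117 (y = -6 + (24/(-13) + 4/(-9)) = -6 + (24*(-1/13) + 4*(-⅑)) = -6 + (-24/13 - 4/9) = -6 - 268/117 = -970/117 ≈ -8.2906)
U(W, t) = -59 + W*t² (U(W, t) = (t*W)*t - 59 = (W*t)*t - 59 = W*t² - 59 = -59 + W*t²)
-3447 + U(-61, y) = -3447 + (-59 - 61*(-970/117)²) = -3447 + (-59 - 61*940900/13689) = -3447 + (-59 - 57394900/13689) = -3447 - 58202551/13689 = -105388534/13689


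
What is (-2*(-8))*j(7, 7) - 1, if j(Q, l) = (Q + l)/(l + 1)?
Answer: 27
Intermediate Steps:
j(Q, l) = (Q + l)/(1 + l)
(-2*(-8))*j(7, 7) - 1 = (-2*(-8))*((7 + 7)/(1 + 7)) - 1 = 16*(14/8) - 1 = 16*((⅛)*14) - 1 = 16*(7/4) - 1 = 28 - 1 = 27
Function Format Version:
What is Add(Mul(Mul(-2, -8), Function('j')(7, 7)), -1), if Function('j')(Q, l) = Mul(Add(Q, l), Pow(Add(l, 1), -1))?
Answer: 27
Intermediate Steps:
Function('j')(Q, l) = Mul(Pow(Add(1, l), -1), Add(Q, l)) (Function('j')(Q, l) = Mul(Add(Q, l), Pow(Add(1, l), -1)) = Mul(Pow(Add(1, l), -1), Add(Q, l)))
Add(Mul(Mul(-2, -8), Function('j')(7, 7)), -1) = Add(Mul(Mul(-2, -8), Mul(Pow(Add(1, 7), -1), Add(7, 7))), -1) = Add(Mul(16, Mul(Pow(8, -1), 14)), -1) = Add(Mul(16, Mul(Rational(1, 8), 14)), -1) = Add(Mul(16, Rational(7, 4)), -1) = Add(28, -1) = 27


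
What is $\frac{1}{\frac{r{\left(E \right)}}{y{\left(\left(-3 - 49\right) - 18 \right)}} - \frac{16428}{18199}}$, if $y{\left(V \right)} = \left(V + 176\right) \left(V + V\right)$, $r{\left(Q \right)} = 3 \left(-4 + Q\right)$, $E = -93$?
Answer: $- \frac{270073160}{238495611} \approx -1.1324$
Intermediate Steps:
$r{\left(Q \right)} = -12 + 3 Q$
$y{\left(V \right)} = 2 V \left(176 + V\right)$ ($y{\left(V \right)} = \left(176 + V\right) 2 V = 2 V \left(176 + V\right)$)
$\frac{1}{\frac{r{\left(E \right)}}{y{\left(\left(-3 - 49\right) - 18 \right)}} - \frac{16428}{18199}} = \frac{1}{\frac{-12 + 3 \left(-93\right)}{2 \left(\left(-3 - 49\right) - 18\right) \left(176 - 70\right)} - \frac{16428}{18199}} = \frac{1}{\frac{-12 - 279}{2 \left(-52 - 18\right) \left(176 - 70\right)} - \frac{16428}{18199}} = \frac{1}{- \frac{291}{2 \left(-70\right) \left(176 - 70\right)} - \frac{16428}{18199}} = \frac{1}{- \frac{291}{2 \left(-70\right) 106} - \frac{16428}{18199}} = \frac{1}{- \frac{291}{-14840} - \frac{16428}{18199}} = \frac{1}{\left(-291\right) \left(- \frac{1}{14840}\right) - \frac{16428}{18199}} = \frac{1}{\frac{291}{14840} - \frac{16428}{18199}} = \frac{1}{- \frac{238495611}{270073160}} = - \frac{270073160}{238495611}$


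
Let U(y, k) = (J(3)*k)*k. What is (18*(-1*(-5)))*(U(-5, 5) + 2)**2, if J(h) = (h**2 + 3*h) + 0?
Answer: 18387360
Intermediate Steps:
J(h) = h**2 + 3*h
U(y, k) = 18*k**2 (U(y, k) = ((3*(3 + 3))*k)*k = ((3*6)*k)*k = (18*k)*k = 18*k**2)
(18*(-1*(-5)))*(U(-5, 5) + 2)**2 = (18*(-1*(-5)))*(18*5**2 + 2)**2 = (18*5)*(18*25 + 2)**2 = 90*(450 + 2)**2 = 90*452**2 = 90*204304 = 18387360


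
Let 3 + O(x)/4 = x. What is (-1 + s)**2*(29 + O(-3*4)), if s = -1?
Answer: -124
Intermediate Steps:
O(x) = -12 + 4*x
(-1 + s)**2*(29 + O(-3*4)) = (-1 - 1)**2*(29 + (-12 + 4*(-3*4))) = (-2)**2*(29 + (-12 + 4*(-12))) = 4*(29 + (-12 - 48)) = 4*(29 - 60) = 4*(-31) = -124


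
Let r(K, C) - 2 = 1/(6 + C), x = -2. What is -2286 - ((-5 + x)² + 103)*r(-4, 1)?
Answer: -18282/7 ≈ -2611.7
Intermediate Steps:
r(K, C) = 2 + 1/(6 + C)
-2286 - ((-5 + x)² + 103)*r(-4, 1) = -2286 - ((-5 - 2)² + 103)*(13 + 2*1)/(6 + 1) = -2286 - ((-7)² + 103)*(13 + 2)/7 = -2286 - (49 + 103)*(⅐)*15 = -2286 - 152*15/7 = -2286 - 1*2280/7 = -2286 - 2280/7 = -18282/7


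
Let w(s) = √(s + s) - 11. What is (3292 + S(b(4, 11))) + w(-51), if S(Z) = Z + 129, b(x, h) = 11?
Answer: 3421 + I*√102 ≈ 3421.0 + 10.1*I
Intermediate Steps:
w(s) = -11 + √2*√s (w(s) = √(2*s) - 11 = √2*√s - 11 = -11 + √2*√s)
S(Z) = 129 + Z
(3292 + S(b(4, 11))) + w(-51) = (3292 + (129 + 11)) + (-11 + √2*√(-51)) = (3292 + 140) + (-11 + √2*(I*√51)) = 3432 + (-11 + I*√102) = 3421 + I*√102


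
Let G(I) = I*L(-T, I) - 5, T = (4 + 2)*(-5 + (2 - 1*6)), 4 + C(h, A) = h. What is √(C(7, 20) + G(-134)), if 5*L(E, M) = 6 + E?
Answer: I*√1610 ≈ 40.125*I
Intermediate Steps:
C(h, A) = -4 + h
T = -54 (T = 6*(-5 + (2 - 6)) = 6*(-5 - 4) = 6*(-9) = -54)
L(E, M) = 6/5 + E/5 (L(E, M) = (6 + E)/5 = 6/5 + E/5)
G(I) = -5 + 12*I (G(I) = I*(6/5 + (-1*(-54))/5) - 5 = I*(6/5 + (⅕)*54) - 5 = I*(6/5 + 54/5) - 5 = I*12 - 5 = 12*I - 5 = -5 + 12*I)
√(C(7, 20) + G(-134)) = √((-4 + 7) + (-5 + 12*(-134))) = √(3 + (-5 - 1608)) = √(3 - 1613) = √(-1610) = I*√1610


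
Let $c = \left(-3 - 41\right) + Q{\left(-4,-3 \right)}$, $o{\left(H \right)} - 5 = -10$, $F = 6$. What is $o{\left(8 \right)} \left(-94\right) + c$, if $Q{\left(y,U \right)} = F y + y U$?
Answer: $414$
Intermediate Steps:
$o{\left(H \right)} = -5$ ($o{\left(H \right)} = 5 - 10 = -5$)
$Q{\left(y,U \right)} = 6 y + U y$ ($Q{\left(y,U \right)} = 6 y + y U = 6 y + U y$)
$c = -56$ ($c = \left(-3 - 41\right) - 4 \left(6 - 3\right) = -44 - 12 = -56$)
$o{\left(8 \right)} \left(-94\right) + c = \left(-5\right) \left(-94\right) - 56 = 470 - 56 = 414$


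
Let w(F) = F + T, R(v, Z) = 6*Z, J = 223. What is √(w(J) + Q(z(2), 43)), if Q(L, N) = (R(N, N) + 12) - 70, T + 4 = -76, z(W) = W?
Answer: 7*√7 ≈ 18.520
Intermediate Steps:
T = -80 (T = -4 - 76 = -80)
Q(L, N) = -58 + 6*N (Q(L, N) = (6*N + 12) - 70 = (12 + 6*N) - 70 = -58 + 6*N)
w(F) = -80 + F (w(F) = F - 80 = -80 + F)
√(w(J) + Q(z(2), 43)) = √((-80 + 223) + (-58 + 6*43)) = √(143 + (-58 + 258)) = √(143 + 200) = √343 = 7*√7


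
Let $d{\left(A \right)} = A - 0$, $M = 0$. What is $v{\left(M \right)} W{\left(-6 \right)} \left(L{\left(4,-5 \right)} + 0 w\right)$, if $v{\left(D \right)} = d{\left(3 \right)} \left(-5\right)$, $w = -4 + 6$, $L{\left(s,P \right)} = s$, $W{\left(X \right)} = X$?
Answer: $360$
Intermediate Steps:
$d{\left(A \right)} = A$ ($d{\left(A \right)} = A + 0 = A$)
$w = 2$
$v{\left(D \right)} = -15$ ($v{\left(D \right)} = 3 \left(-5\right) = -15$)
$v{\left(M \right)} W{\left(-6 \right)} \left(L{\left(4,-5 \right)} + 0 w\right) = \left(-15\right) \left(-6\right) \left(4 + 0 \cdot 2\right) = 90 \left(4 + 0\right) = 90 \cdot 4 = 360$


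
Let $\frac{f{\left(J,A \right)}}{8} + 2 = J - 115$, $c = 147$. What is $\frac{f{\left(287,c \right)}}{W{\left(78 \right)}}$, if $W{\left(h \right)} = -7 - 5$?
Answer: $- \frac{340}{3} \approx -113.33$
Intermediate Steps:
$W{\left(h \right)} = -12$ ($W{\left(h \right)} = -7 - 5 = -12$)
$f{\left(J,A \right)} = -936 + 8 J$ ($f{\left(J,A \right)} = -16 + 8 \left(J - 115\right) = -16 + 8 \left(-115 + J\right) = -16 + \left(-920 + 8 J\right) = -936 + 8 J$)
$\frac{f{\left(287,c \right)}}{W{\left(78 \right)}} = \frac{-936 + 8 \cdot 287}{-12} = \left(-936 + 2296\right) \left(- \frac{1}{12}\right) = 1360 \left(- \frac{1}{12}\right) = - \frac{340}{3}$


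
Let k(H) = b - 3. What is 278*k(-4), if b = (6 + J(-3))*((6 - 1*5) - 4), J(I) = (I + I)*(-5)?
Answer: -30858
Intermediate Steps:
J(I) = -10*I (J(I) = (2*I)*(-5) = -10*I)
b = -108 (b = (6 - 10*(-3))*((6 - 1*5) - 4) = (6 + 30)*((6 - 5) - 4) = 36*(1 - 4) = 36*(-3) = -108)
k(H) = -111 (k(H) = -108 - 3 = -111)
278*k(-4) = 278*(-111) = -30858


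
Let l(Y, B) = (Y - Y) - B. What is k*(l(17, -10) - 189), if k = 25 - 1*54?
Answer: 5191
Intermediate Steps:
k = -29 (k = 25 - 54 = -29)
l(Y, B) = -B (l(Y, B) = 0 - B = -B)
k*(l(17, -10) - 189) = -29*(-1*(-10) - 189) = -29*(10 - 189) = -29*(-179) = 5191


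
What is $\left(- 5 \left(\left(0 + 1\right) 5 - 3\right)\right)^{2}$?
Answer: $100$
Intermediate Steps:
$\left(- 5 \left(\left(0 + 1\right) 5 - 3\right)\right)^{2} = \left(- 5 \left(1 \cdot 5 - 3\right)\right)^{2} = \left(- 5 \left(5 - 3\right)\right)^{2} = \left(\left(-5\right) 2\right)^{2} = \left(-10\right)^{2} = 100$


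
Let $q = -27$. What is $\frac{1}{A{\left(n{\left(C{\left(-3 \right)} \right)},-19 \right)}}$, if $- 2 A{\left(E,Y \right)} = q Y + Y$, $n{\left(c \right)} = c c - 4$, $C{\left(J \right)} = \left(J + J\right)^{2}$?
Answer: $- \frac{1}{247} \approx -0.0040486$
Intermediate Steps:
$C{\left(J \right)} = 4 J^{2}$ ($C{\left(J \right)} = \left(2 J\right)^{2} = 4 J^{2}$)
$n{\left(c \right)} = -4 + c^{2}$ ($n{\left(c \right)} = c^{2} - 4 = -4 + c^{2}$)
$A{\left(E,Y \right)} = 13 Y$ ($A{\left(E,Y \right)} = - \frac{- 27 Y + Y}{2} = - \frac{\left(-26\right) Y}{2} = 13 Y$)
$\frac{1}{A{\left(n{\left(C{\left(-3 \right)} \right)},-19 \right)}} = \frac{1}{13 \left(-19\right)} = \frac{1}{-247} = - \frac{1}{247}$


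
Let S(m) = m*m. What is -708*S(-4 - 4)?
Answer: -45312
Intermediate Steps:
S(m) = m²
-708*S(-4 - 4) = -708*(-4 - 4)² = -708*(-8)² = -708*64 = -45312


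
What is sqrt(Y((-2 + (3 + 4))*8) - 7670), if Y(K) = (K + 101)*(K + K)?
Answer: 19*sqrt(10) ≈ 60.083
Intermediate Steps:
Y(K) = 2*K*(101 + K) (Y(K) = (101 + K)*(2*K) = 2*K*(101 + K))
sqrt(Y((-2 + (3 + 4))*8) - 7670) = sqrt(2*((-2 + (3 + 4))*8)*(101 + (-2 + (3 + 4))*8) - 7670) = sqrt(2*((-2 + 7)*8)*(101 + (-2 + 7)*8) - 7670) = sqrt(2*(5*8)*(101 + 5*8) - 7670) = sqrt(2*40*(101 + 40) - 7670) = sqrt(2*40*141 - 7670) = sqrt(11280 - 7670) = sqrt(3610) = 19*sqrt(10)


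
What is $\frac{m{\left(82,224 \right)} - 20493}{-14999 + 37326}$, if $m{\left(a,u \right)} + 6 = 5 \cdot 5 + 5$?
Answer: $- \frac{20469}{22327} \approx -0.91678$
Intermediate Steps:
$m{\left(a,u \right)} = 24$ ($m{\left(a,u \right)} = -6 + \left(5 \cdot 5 + 5\right) = -6 + \left(25 + 5\right) = -6 + 30 = 24$)
$\frac{m{\left(82,224 \right)} - 20493}{-14999 + 37326} = \frac{24 - 20493}{-14999 + 37326} = - \frac{20469}{22327}$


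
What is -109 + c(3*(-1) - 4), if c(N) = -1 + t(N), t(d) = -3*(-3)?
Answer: -101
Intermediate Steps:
t(d) = 9
c(N) = 8 (c(N) = -1 + 9 = 8)
-109 + c(3*(-1) - 4) = -109 + 8 = -101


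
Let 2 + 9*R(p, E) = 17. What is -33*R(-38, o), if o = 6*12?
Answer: -55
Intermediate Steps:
o = 72
R(p, E) = 5/3 (R(p, E) = -2/9 + (1/9)*17 = -2/9 + 17/9 = 5/3)
-33*R(-38, o) = -33*5/3 = -55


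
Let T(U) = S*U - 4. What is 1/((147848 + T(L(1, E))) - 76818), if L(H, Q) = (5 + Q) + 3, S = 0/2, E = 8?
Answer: 1/71026 ≈ 1.4079e-5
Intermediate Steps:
S = 0 (S = 0*(½) = 0)
L(H, Q) = 8 + Q
T(U) = -4 (T(U) = 0*U - 4 = 0 - 4 = -4)
1/((147848 + T(L(1, E))) - 76818) = 1/((147848 - 4) - 76818) = 1/(147844 - 76818) = 1/71026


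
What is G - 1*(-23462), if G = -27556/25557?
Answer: 599590778/25557 ≈ 23461.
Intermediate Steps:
G = -27556/25557 (G = -27556*1/25557 = -27556/25557 ≈ -1.0782)
G - 1*(-23462) = -27556/25557 - 1*(-23462) = -27556/25557 + 23462 = 599590778/25557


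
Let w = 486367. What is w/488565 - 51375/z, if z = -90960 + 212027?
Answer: 4826138102/8449871265 ≈ 0.57115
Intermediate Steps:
z = 121067
w/488565 - 51375/z = 486367/488565 - 51375/121067 = 486367*(1/488565) - 51375*1/121067 = 69481/69795 - 51375/121067 = 4826138102/8449871265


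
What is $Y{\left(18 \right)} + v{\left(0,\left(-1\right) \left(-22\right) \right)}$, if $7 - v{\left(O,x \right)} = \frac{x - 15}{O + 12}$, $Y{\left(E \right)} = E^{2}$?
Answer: $\frac{3965}{12} \approx 330.42$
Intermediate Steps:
$v{\left(O,x \right)} = 7 - \frac{-15 + x}{12 + O}$ ($v{\left(O,x \right)} = 7 - \frac{x - 15}{O + 12} = 7 - \frac{-15 + x}{12 + O}$)
$Y{\left(18 \right)} + v{\left(0,\left(-1\right) \left(-22\right) \right)} = 18^{2} + \frac{99 - \left(-1\right) \left(-22\right) + 7 \cdot 0}{12 + 0} = 324 + \frac{99 - 22 + 0}{12} = 324 + \frac{1}{12} \cdot 77 = 324 + \frac{77}{12} = \frac{3965}{12}$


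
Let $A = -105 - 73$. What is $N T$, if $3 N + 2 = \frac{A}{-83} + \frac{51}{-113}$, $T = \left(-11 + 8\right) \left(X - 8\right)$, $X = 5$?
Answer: $- \frac{8631}{9379} \approx -0.92025$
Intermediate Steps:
$A = -178$
$T = 9$ ($T = \left(-11 + 8\right) \left(5 - 8\right) = \left(-3\right) \left(-3\right) = 9$)
$N = - \frac{959}{9379}$ ($N = - \frac{2}{3} + \frac{- \frac{178}{-83} + \frac{51}{-113}}{3} = - \frac{2}{3} + \frac{\left(-178\right) \left(- \frac{1}{83}\right) + 51 \left(- \frac{1}{113}\right)}{3} = - \frac{2}{3} + \frac{\frac{178}{83} - \frac{51}{113}}{3} = - \frac{2}{3} + \frac{1}{3} \cdot \frac{15881}{9379} = - \frac{2}{3} + \frac{15881}{28137} = - \frac{959}{9379} \approx -0.10225$)
$N T = \left(- \frac{959}{9379}\right) 9 = - \frac{8631}{9379}$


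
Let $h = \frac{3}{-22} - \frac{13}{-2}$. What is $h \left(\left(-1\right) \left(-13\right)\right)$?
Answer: $\frac{910}{11} \approx 82.727$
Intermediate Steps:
$h = \frac{70}{11}$ ($h = 3 \left(- \frac{1}{22}\right) - - \frac{13}{2} = - \frac{3}{22} + \frac{13}{2} = \frac{70}{11} \approx 6.3636$)
$h \left(\left(-1\right) \left(-13\right)\right) = \frac{70 \left(\left(-1\right) \left(-13\right)\right)}{11} = \frac{70}{11} \cdot 13 = \frac{910}{11}$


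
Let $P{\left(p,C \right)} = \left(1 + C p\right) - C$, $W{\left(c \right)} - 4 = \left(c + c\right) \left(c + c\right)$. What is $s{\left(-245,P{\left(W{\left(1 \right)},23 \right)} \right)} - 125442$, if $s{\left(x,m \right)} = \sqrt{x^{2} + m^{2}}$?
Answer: $-125442 + \sqrt{86269} \approx -1.2515 \cdot 10^{5}$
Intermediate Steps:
$W{\left(c \right)} = 4 + 4 c^{2}$ ($W{\left(c \right)} = 4 + \left(c + c\right) \left(c + c\right) = 4 + 2 c 2 c = 4 + 4 c^{2}$)
$P{\left(p,C \right)} = 1 - C + C p$
$s{\left(x,m \right)} = \sqrt{m^{2} + x^{2}}$
$s{\left(-245,P{\left(W{\left(1 \right)},23 \right)} \right)} - 125442 = \sqrt{\left(1 - 23 + 23 \left(4 + 4 \cdot 1^{2}\right)\right)^{2} + \left(-245\right)^{2}} - 125442 = \sqrt{\left(1 - 23 + 23 \left(4 + 4 \cdot 1\right)\right)^{2} + 60025} - 125442 = \sqrt{\left(1 - 23 + 23 \left(4 + 4\right)\right)^{2} + 60025} - 125442 = \sqrt{\left(1 - 23 + 23 \cdot 8\right)^{2} + 60025} - 125442 = \sqrt{\left(1 - 23 + 184\right)^{2} + 60025} - 125442 = \sqrt{162^{2} + 60025} - 125442 = \sqrt{26244 + 60025} - 125442 = \sqrt{86269} - 125442 = -125442 + \sqrt{86269}$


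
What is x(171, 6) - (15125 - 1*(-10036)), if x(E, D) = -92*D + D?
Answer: -25707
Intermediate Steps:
x(E, D) = -91*D
x(171, 6) - (15125 - 1*(-10036)) = -91*6 - (15125 - 1*(-10036)) = -546 - (15125 + 10036) = -546 - 1*25161 = -546 - 25161 = -25707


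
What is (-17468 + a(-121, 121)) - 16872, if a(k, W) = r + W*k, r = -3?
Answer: -48984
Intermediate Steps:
a(k, W) = -3 + W*k
(-17468 + a(-121, 121)) - 16872 = (-17468 + (-3 + 121*(-121))) - 16872 = (-17468 + (-3 - 14641)) - 16872 = (-17468 - 14644) - 16872 = -32112 - 16872 = -48984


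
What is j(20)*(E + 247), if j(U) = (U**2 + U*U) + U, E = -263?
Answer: -13120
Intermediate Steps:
j(U) = U + 2*U**2 (j(U) = (U**2 + U**2) + U = 2*U**2 + U = U + 2*U**2)
j(20)*(E + 247) = (20*(1 + 2*20))*(-263 + 247) = (20*(1 + 40))*(-16) = (20*41)*(-16) = 820*(-16) = -13120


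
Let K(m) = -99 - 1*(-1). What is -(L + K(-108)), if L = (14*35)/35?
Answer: 84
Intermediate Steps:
L = 14 (L = 490*(1/35) = 14)
K(m) = -98 (K(m) = -99 + 1 = -98)
-(L + K(-108)) = -(14 - 98) = -1*(-84) = 84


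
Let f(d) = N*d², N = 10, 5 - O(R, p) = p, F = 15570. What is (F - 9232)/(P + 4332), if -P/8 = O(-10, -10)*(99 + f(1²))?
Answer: -3169/4374 ≈ -0.72451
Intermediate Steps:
O(R, p) = 5 - p
f(d) = 10*d²
P = -13080 (P = -8*(5 - 1*(-10))*(99 + 10*(1²)²) = -8*(5 + 10)*(99 + 10*1²) = -120*(99 + 10*1) = -120*(99 + 10) = -120*109 = -8*1635 = -13080)
(F - 9232)/(P + 4332) = (15570 - 9232)/(-13080 + 4332) = 6338/(-8748) = 6338*(-1/8748) = -3169/4374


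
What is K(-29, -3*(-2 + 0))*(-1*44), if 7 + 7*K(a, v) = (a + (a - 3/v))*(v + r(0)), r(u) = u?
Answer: 15752/7 ≈ 2250.3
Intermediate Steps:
K(a, v) = -1 + v*(-3/v + 2*a)/7 (K(a, v) = -1 + ((a + (a - 3/v))*(v + 0))/7 = -1 + ((-3/v + 2*a)*v)/7 = -1 + (v*(-3/v + 2*a))/7 = -1 + v*(-3/v + 2*a)/7)
K(-29, -3*(-2 + 0))*(-1*44) = (-10/7 + (2/7)*(-29)*(-3*(-2 + 0)))*(-1*44) = (-10/7 + (2/7)*(-29)*(-3*(-2)))*(-44) = (-10/7 + (2/7)*(-29)*6)*(-44) = (-10/7 - 348/7)*(-44) = -358/7*(-44) = 15752/7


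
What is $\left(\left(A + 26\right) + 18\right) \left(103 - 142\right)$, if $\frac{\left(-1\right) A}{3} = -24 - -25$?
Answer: $-1599$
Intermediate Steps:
$A = -3$ ($A = - 3 \left(-24 - -25\right) = - 3 \left(-24 + 25\right) = \left(-3\right) 1 = -3$)
$\left(\left(A + 26\right) + 18\right) \left(103 - 142\right) = \left(\left(-3 + 26\right) + 18\right) \left(103 - 142\right) = \left(23 + 18\right) \left(-39\right) = 41 \left(-39\right) = -1599$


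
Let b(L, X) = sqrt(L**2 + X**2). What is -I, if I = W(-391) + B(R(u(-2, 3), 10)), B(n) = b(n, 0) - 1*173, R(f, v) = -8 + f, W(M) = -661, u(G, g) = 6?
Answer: 832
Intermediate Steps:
B(n) = -173 + sqrt(n**2) (B(n) = sqrt(n**2 + 0**2) - 1*173 = sqrt(n**2 + 0) - 173 = sqrt(n**2) - 173 = -173 + sqrt(n**2))
I = -832 (I = -661 + (-173 + sqrt((-8 + 6)**2)) = -661 + (-173 + sqrt((-2)**2)) = -661 + (-173 + sqrt(4)) = -661 + (-173 + 2) = -661 - 171 = -832)
-I = -1*(-832) = 832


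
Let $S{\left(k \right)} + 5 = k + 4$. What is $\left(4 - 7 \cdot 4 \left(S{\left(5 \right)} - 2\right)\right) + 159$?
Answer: $107$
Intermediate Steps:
$S{\left(k \right)} = -1 + k$ ($S{\left(k \right)} = -5 + \left(k + 4\right) = -5 + \left(4 + k\right) = -1 + k$)
$\left(4 - 7 \cdot 4 \left(S{\left(5 \right)} - 2\right)\right) + 159 = \left(4 - 7 \cdot 4 \left(\left(-1 + 5\right) - 2\right)\right) + 159 = \left(4 - 7 \cdot 4 \left(4 - 2\right)\right) + 159 = \left(4 - 7 \cdot 4 \cdot 2\right) + 159 = \left(4 - 56\right) + 159 = -52 + 159 = 107$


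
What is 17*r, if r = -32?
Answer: -544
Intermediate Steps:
17*r = 17*(-32) = -544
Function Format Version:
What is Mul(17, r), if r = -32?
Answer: -544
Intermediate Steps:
Mul(17, r) = Mul(17, -32) = -544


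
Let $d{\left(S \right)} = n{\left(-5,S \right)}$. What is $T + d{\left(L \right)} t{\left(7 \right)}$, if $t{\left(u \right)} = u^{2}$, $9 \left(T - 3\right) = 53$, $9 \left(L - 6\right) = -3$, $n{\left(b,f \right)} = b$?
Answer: $- \frac{2125}{9} \approx -236.11$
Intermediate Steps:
$L = \frac{17}{3}$ ($L = 6 + \frac{1}{9} \left(-3\right) = 6 - \frac{1}{3} = \frac{17}{3} \approx 5.6667$)
$d{\left(S \right)} = -5$
$T = \frac{80}{9}$ ($T = 3 + \frac{1}{9} \cdot 53 = 3 + \frac{53}{9} = \frac{80}{9} \approx 8.8889$)
$T + d{\left(L \right)} t{\left(7 \right)} = \frac{80}{9} - 5 \cdot 7^{2} = \frac{80}{9} - 245 = - \frac{2125}{9}$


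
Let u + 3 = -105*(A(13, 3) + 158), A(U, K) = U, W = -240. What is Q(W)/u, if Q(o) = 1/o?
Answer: 1/4309920 ≈ 2.3202e-7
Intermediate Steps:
u = -17958 (u = -3 - 105*(13 + 158) = -3 - 105*171 = -3 - 17955 = -17958)
Q(W)/u = 1/(-240*(-17958)) = -1/240*(-1/17958) = 1/4309920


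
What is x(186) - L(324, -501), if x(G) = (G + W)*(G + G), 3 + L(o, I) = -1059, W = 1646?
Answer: 682566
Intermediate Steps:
L(o, I) = -1062 (L(o, I) = -3 - 1059 = -1062)
x(G) = 2*G*(1646 + G) (x(G) = (G + 1646)*(G + G) = (1646 + G)*(2*G) = 2*G*(1646 + G))
x(186) - L(324, -501) = 2*186*(1646 + 186) - 1*(-1062) = 2*186*1832 + 1062 = 681504 + 1062 = 682566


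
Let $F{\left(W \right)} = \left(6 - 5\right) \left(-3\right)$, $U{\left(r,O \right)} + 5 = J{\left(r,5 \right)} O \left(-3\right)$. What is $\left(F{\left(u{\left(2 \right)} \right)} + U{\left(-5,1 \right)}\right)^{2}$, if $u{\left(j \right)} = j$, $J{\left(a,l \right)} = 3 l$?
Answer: $2809$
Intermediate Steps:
$U{\left(r,O \right)} = -5 - 45 O$ ($U{\left(r,O \right)} = -5 + 3 \cdot 5 O \left(-3\right) = -5 + 15 O \left(-3\right) = -5 - 45 O$)
$F{\left(W \right)} = -3$ ($F{\left(W \right)} = 1 \left(-3\right) = -3$)
$\left(F{\left(u{\left(2 \right)} \right)} + U{\left(-5,1 \right)}\right)^{2} = \left(-3 - 50\right)^{2} = \left(-53\right)^{2} = 2809$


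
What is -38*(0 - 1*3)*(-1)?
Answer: -114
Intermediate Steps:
-38*(0 - 1*3)*(-1) = -38*(0 - 3)*(-1) = -(-114)*(-1) = -38*3 = -114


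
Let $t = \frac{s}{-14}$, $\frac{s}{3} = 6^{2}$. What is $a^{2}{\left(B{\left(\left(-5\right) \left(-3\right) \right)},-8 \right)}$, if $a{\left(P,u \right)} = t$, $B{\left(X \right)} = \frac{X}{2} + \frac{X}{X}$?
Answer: $\frac{2916}{49} \approx 59.51$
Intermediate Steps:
$s = 108$ ($s = 3 \cdot 6^{2} = 3 \cdot 36 = 108$)
$B{\left(X \right)} = 1 + \frac{X}{2}$ ($B{\left(X \right)} = X \frac{1}{2} + 1 = \frac{X}{2} + 1 = 1 + \frac{X}{2}$)
$t = - \frac{54}{7}$ ($t = \frac{108}{-14} = 108 \left(- \frac{1}{14}\right) = - \frac{54}{7} \approx -7.7143$)
$a{\left(P,u \right)} = - \frac{54}{7}$
$a^{2}{\left(B{\left(\left(-5\right) \left(-3\right) \right)},-8 \right)} = \left(- \frac{54}{7}\right)^{2} = \frac{2916}{49}$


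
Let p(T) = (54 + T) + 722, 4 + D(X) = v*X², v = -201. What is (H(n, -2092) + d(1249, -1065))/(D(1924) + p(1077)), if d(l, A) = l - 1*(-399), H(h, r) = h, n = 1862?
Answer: -3510/744055127 ≈ -4.7174e-6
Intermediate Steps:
D(X) = -4 - 201*X²
d(l, A) = 399 + l (d(l, A) = l + 399 = 399 + l)
p(T) = 776 + T
(H(n, -2092) + d(1249, -1065))/(D(1924) + p(1077)) = (1862 + (399 + 1249))/((-4 - 201*1924²) + (776 + 1077)) = (1862 + 1648)/((-4 - 201*3701776) + 1853) = 3510/((-4 - 744056976) + 1853) = 3510/(-744056980 + 1853) = 3510/(-744055127) = 3510*(-1/744055127) = -3510/744055127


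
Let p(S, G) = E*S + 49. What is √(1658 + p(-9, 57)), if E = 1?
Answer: √1698 ≈ 41.207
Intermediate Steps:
p(S, G) = 49 + S (p(S, G) = 1*S + 49 = S + 49 = 49 + S)
√(1658 + p(-9, 57)) = √(1658 + (49 - 9)) = √(1658 + 40) = √1698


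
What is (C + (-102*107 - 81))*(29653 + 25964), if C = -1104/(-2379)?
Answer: -484906102539/793 ≈ -6.1148e+8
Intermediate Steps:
C = 368/793 (C = -1104*(-1/2379) = 368/793 ≈ 0.46406)
(C + (-102*107 - 81))*(29653 + 25964) = (368/793 + (-102*107 - 81))*(29653 + 25964) = (368/793 + (-10914 - 81))*55617 = (368/793 - 10995)*55617 = -8718667/793*55617 = -484906102539/793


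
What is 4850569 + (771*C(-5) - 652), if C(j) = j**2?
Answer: 4869192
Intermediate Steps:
4850569 + (771*C(-5) - 652) = 4850569 + (771*(-5)**2 - 652) = 4850569 + (771*25 - 652) = 4850569 + (19275 - 652) = 4850569 + 18623 = 4869192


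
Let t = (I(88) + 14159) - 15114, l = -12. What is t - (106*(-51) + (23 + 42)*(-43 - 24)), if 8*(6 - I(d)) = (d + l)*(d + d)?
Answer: 7140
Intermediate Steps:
I(d) = 6 - d*(-12 + d)/4 (I(d) = 6 - (d - 12)*(d + d)/8 = 6 - (-12 + d)*2*d/8 = 6 - d*(-12 + d)/4)
t = -2621 (t = ((6 + 3*88 - ¼*88²) + 14159) - 15114 = ((6 + 264 - ¼*7744) + 14159) - 15114 = ((6 + 264 - 1936) + 14159) - 15114 = (-1666 + 14159) - 15114 = 12493 - 15114 = -2621)
t - (106*(-51) + (23 + 42)*(-43 - 24)) = -2621 - (106*(-51) + (23 + 42)*(-43 - 24)) = -2621 - (-5406 + 65*(-67)) = -2621 - (-5406 - 4355) = -2621 - 1*(-9761) = -2621 + 9761 = 7140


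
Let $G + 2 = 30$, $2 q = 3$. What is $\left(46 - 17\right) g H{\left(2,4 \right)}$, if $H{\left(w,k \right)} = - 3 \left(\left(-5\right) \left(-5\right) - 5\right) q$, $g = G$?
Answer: $-73080$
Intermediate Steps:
$q = \frac{3}{2}$ ($q = \frac{1}{2} \cdot 3 = \frac{3}{2} \approx 1.5$)
$G = 28$ ($G = -2 + 30 = 28$)
$g = 28$
$H{\left(w,k \right)} = -90$ ($H{\left(w,k \right)} = - 3 \left(\left(-5\right) \left(-5\right) - 5\right) \frac{3}{2} = - 3 \left(25 - 5\right) \frac{3}{2} = \left(-3\right) 20 \cdot \frac{3}{2} = \left(-60\right) \frac{3}{2} = -90$)
$\left(46 - 17\right) g H{\left(2,4 \right)} = \left(46 - 17\right) 28 \left(-90\right) = 29 \cdot 28 \left(-90\right) = 812 \left(-90\right) = -73080$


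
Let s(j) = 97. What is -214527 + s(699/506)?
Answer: -214430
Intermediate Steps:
-214527 + s(699/506) = -214527 + 97 = -214430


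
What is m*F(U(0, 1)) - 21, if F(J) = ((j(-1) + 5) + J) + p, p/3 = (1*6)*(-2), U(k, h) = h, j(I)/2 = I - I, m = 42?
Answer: -1281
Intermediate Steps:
j(I) = 0 (j(I) = 2*(I - I) = 2*0 = 0)
p = -36 (p = 3*((1*6)*(-2)) = 3*(6*(-2)) = 3*(-12) = -36)
F(J) = -31 + J (F(J) = ((0 + 5) + J) - 36 = (5 + J) - 36 = -31 + J)
m*F(U(0, 1)) - 21 = 42*(-31 + 1) - 21 = 42*(-30) - 21 = -1260 - 21 = -1281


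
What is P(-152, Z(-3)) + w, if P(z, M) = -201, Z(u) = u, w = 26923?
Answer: 26722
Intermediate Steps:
P(-152, Z(-3)) + w = -201 + 26923 = 26722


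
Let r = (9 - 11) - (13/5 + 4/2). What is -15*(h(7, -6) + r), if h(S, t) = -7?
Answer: 204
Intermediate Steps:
r = -33/5 (r = -2 - (13*(⅕) + 4*(½)) = -2 - (13/5 + 2) = -2 - 1*23/5 = -2 - 23/5 = -33/5 ≈ -6.6000)
-15*(h(7, -6) + r) = -15*(-7 - 33/5) = -15*(-68/5) = 204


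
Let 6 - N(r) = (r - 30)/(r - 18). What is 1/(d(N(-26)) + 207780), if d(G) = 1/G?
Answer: 52/10804571 ≈ 4.8128e-6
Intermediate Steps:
N(r) = 6 - (-30 + r)/(-18 + r) (N(r) = 6 - (r - 30)/(r - 18) = 6 - (-30 + r)/(-18 + r))
1/(d(N(-26)) + 207780) = 1/(1/((-78 + 5*(-26))/(-18 - 26)) + 207780) = 1/(1/((-78 - 130)/(-44)) + 207780) = 1/(1/(-1/44*(-208)) + 207780) = 1/(1/(52/11) + 207780) = 1/(11/52 + 207780) = 1/(10804571/52) = 52/10804571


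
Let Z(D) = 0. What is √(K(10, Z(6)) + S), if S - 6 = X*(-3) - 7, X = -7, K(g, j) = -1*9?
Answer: √11 ≈ 3.3166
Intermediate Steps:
K(g, j) = -9
S = 20 (S = 6 + (-7*(-3) - 7) = 6 + (21 - 7) = 6 + 14 = 20)
√(K(10, Z(6)) + S) = √(-9 + 20) = √11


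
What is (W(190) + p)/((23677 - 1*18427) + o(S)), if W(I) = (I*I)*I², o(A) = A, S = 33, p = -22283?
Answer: 1303187717/5283 ≈ 2.4668e+5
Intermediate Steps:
W(I) = I⁴ (W(I) = I²*I² = I⁴)
(W(190) + p)/((23677 - 1*18427) + o(S)) = (190⁴ - 22283)/((23677 - 1*18427) + 33) = (1303210000 - 22283)/((23677 - 18427) + 33) = 1303187717/(5250 + 33) = 1303187717/5283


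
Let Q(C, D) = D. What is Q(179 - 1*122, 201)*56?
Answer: 11256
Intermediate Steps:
Q(179 - 1*122, 201)*56 = 201*56 = 11256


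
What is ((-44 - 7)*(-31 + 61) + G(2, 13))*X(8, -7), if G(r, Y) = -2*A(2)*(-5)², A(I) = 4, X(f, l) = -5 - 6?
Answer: 19030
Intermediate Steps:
X(f, l) = -11
G(r, Y) = -200 (G(r, Y) = -2*4*(-5)² = -8*25 = -200)
((-44 - 7)*(-31 + 61) + G(2, 13))*X(8, -7) = ((-44 - 7)*(-31 + 61) - 200)*(-11) = (-51*30 - 200)*(-11) = (-1530 - 200)*(-11) = -1730*(-11) = 19030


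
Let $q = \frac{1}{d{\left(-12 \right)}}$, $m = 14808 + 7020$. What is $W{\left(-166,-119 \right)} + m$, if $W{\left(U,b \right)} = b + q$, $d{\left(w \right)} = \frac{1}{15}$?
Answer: $21724$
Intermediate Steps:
$d{\left(w \right)} = \frac{1}{15}$
$m = 21828$
$q = 15$ ($q = \frac{1}{\frac{1}{15}} = 15$)
$W{\left(U,b \right)} = 15 + b$ ($W{\left(U,b \right)} = b + 15 = 15 + b$)
$W{\left(-166,-119 \right)} + m = \left(15 - 119\right) + 21828 = -104 + 21828 = 21724$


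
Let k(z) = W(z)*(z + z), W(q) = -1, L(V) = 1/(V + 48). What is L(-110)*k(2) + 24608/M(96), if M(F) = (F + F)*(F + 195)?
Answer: 27331/54126 ≈ 0.50495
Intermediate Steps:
L(V) = 1/(48 + V)
M(F) = 2*F*(195 + F) (M(F) = (2*F)*(195 + F) = 2*F*(195 + F))
k(z) = -2*z (k(z) = -(z + z) = -2*z)
L(-110)*k(2) + 24608/M(96) = (-2*2)/(48 - 110) + 24608/((2*96*(195 + 96))) = -4/(-62) + 24608/((2*96*291)) = -1/62*(-4) + 24608/55872 = 2/31 + 24608*(1/55872) = 2/31 + 769/1746 = 27331/54126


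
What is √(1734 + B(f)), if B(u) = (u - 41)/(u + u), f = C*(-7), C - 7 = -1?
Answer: √3060519/42 ≈ 41.653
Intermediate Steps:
C = 6 (C = 7 - 1 = 6)
f = -42 (f = 6*(-7) = -42)
B(u) = (-41 + u)/(2*u) (B(u) = (-41 + u)/((2*u)) = (-41 + u)*(1/(2*u)) = (-41 + u)/(2*u))
√(1734 + B(f)) = √(1734 + (½)*(-41 - 42)/(-42)) = √(1734 + (½)*(-1/42)*(-83)) = √(1734 + 83/84) = √(145739/84) = √3060519/42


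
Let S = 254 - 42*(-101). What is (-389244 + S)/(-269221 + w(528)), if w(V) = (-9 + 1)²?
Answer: 7852/5493 ≈ 1.4295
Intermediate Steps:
S = 4496 (S = 254 + 4242 = 4496)
w(V) = 64 (w(V) = (-8)² = 64)
(-389244 + S)/(-269221 + w(528)) = (-389244 + 4496)/(-269221 + 64) = -384748/(-269157) = -384748*(-1/269157) = 7852/5493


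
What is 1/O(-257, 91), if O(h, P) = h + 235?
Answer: -1/22 ≈ -0.045455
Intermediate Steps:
O(h, P) = 235 + h
1/O(-257, 91) = 1/(235 - 257) = 1/(-22) = -1/22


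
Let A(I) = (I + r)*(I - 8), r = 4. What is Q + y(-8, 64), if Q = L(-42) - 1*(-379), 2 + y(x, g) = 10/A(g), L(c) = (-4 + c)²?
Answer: 4746677/1904 ≈ 2493.0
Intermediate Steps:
A(I) = (-8 + I)*(4 + I) (A(I) = (I + 4)*(I - 8) = (4 + I)*(-8 + I) = (-8 + I)*(4 + I))
y(x, g) = -2 + 10/(-32 + g² - 4*g)
Q = 2495 (Q = (-4 - 42)² - 1*(-379) = (-46)² + 379 = 2116 + 379 = 2495)
Q + y(-8, 64) = 2495 + 2*(37 - 1*64² + 4*64)/(-32 + 64² - 4*64) = 2495 + 2*(37 - 1*4096 + 256)/(-32 + 4096 - 256) = 2495 + 2*(37 - 4096 + 256)/3808 = 2495 + 2*(1/3808)*(-3803) = 2495 - 3803/1904 = 4746677/1904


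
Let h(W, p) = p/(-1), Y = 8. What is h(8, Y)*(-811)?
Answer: 6488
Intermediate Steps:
h(W, p) = -p (h(W, p) = p*(-1) = -p)
h(8, Y)*(-811) = -1*8*(-811) = -8*(-811) = 6488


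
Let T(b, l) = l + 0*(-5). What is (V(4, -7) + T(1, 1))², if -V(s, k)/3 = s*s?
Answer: 2209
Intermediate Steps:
T(b, l) = l (T(b, l) = l + 0 = l)
V(s, k) = -3*s² (V(s, k) = -3*s*s = -3*s²)
(V(4, -7) + T(1, 1))² = (-3*4² + 1)² = (-3*16 + 1)² = (-48 + 1)² = (-47)² = 2209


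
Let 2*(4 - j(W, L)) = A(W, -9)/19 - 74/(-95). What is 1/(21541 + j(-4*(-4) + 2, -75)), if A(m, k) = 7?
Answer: 190/4093441 ≈ 4.6416e-5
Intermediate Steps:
j(W, L) = 651/190 (j(W, L) = 4 - (7/19 - 74/(-95))/2 = 4 - (7*(1/19) - 74*(-1/95))/2 = 4 - (7/19 + 74/95)/2 = 4 - ½*109/95 = 4 - 109/190 = 651/190)
1/(21541 + j(-4*(-4) + 2, -75)) = 1/(21541 + 651/190) = 1/(4093441/190) = 190/4093441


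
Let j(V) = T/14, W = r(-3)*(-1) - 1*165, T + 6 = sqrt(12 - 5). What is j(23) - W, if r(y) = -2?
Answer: 1138/7 + sqrt(7)/14 ≈ 162.76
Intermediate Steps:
T = -6 + sqrt(7) (T = -6 + sqrt(12 - 5) = -6 + sqrt(7) ≈ -3.3542)
W = -163 (W = -2*(-1) - 1*165 = 2 - 165 = -163)
j(V) = -3/7 + sqrt(7)/14 (j(V) = (-6 + sqrt(7))/14 = (-6 + sqrt(7))*(1/14) = -3/7 + sqrt(7)/14)
j(23) - W = (-3/7 + sqrt(7)/14) - 1*(-163) = (-3/7 + sqrt(7)/14) + 163 = 1138/7 + sqrt(7)/14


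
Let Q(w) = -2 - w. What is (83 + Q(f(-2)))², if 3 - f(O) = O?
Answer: 5776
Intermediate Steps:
f(O) = 3 - O
(83 + Q(f(-2)))² = (83 + (-2 - (3 - 1*(-2))))² = (83 + (-2 - (3 + 2)))² = (83 + (-2 - 1*5))² = (83 + (-2 - 5))² = (83 - 7)² = 76² = 5776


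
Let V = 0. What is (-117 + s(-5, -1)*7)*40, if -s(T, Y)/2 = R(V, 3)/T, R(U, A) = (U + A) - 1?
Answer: -4456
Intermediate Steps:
R(U, A) = -1 + A + U (R(U, A) = (A + U) - 1 = -1 + A + U)
s(T, Y) = -4/T (s(T, Y) = -2*(-1 + 3 + 0)/T = -4/T)
(-117 + s(-5, -1)*7)*40 = (-117 - 4/(-5)*7)*40 = (-117 - 4*(-⅕)*7)*40 = (-117 + (⅘)*7)*40 = (-117 + 28/5)*40 = -557/5*40 = -4456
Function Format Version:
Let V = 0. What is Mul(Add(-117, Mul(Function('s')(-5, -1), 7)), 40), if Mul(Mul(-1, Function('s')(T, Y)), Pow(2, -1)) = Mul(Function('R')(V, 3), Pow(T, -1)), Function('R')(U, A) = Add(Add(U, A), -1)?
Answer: -4456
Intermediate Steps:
Function('R')(U, A) = Add(-1, A, U) (Function('R')(U, A) = Add(Add(A, U), -1) = Add(-1, A, U))
Function('s')(T, Y) = Mul(-4, Pow(T, -1)) (Function('s')(T, Y) = Mul(-2, Mul(Add(-1, 3, 0), Pow(T, -1))) = Mul(-2, Mul(2, Pow(T, -1))) = Mul(-4, Pow(T, -1)))
Mul(Add(-117, Mul(Function('s')(-5, -1), 7)), 40) = Mul(Add(-117, Mul(Mul(-4, Pow(-5, -1)), 7)), 40) = Mul(Add(-117, Mul(Mul(-4, Rational(-1, 5)), 7)), 40) = Mul(Add(-117, Mul(Rational(4, 5), 7)), 40) = Mul(Add(-117, Rational(28, 5)), 40) = Mul(Rational(-557, 5), 40) = -4456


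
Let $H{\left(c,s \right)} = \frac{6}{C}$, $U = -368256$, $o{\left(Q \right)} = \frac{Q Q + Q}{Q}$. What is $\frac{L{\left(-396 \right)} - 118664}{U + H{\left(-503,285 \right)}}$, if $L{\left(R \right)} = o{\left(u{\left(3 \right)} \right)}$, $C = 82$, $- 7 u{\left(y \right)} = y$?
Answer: $\frac{34056404}{105689451} \approx 0.32223$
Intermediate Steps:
$u{\left(y \right)} = - \frac{y}{7}$
$o{\left(Q \right)} = \frac{Q + Q^{2}}{Q}$ ($o{\left(Q \right)} = \frac{Q^{2} + Q}{Q} = \frac{Q + Q^{2}}{Q}$)
$H{\left(c,s \right)} = \frac{3}{41}$ ($H{\left(c,s \right)} = \frac{6}{82} = 6 \cdot \frac{1}{82} = \frac{3}{41}$)
$L{\left(R \right)} = \frac{4}{7}$ ($L{\left(R \right)} = 1 - \frac{3}{7} = \frac{4}{7}$)
$\frac{L{\left(-396 \right)} - 118664}{U + H{\left(-503,285 \right)}} = \frac{\frac{4}{7} - 118664}{-368256 + \frac{3}{41}} = - \frac{830644}{7 \left(- \frac{15098493}{41}\right)} = \left(- \frac{830644}{7}\right) \left(- \frac{41}{15098493}\right) = \frac{34056404}{105689451}$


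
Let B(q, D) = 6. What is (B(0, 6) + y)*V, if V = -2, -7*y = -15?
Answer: -114/7 ≈ -16.286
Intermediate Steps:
y = 15/7 (y = -⅐*(-15) = 15/7 ≈ 2.1429)
(B(0, 6) + y)*V = (6 + 15/7)*(-2) = (57/7)*(-2) = -114/7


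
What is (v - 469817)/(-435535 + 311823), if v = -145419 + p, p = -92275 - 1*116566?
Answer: 824077/123712 ≈ 6.6613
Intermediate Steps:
p = -208841 (p = -92275 - 116566 = -208841)
v = -354260 (v = -145419 - 208841 = -354260)
(v - 469817)/(-435535 + 311823) = (-354260 - 469817)/(-435535 + 311823) = -824077/(-123712) = -824077*(-1/123712) = 824077/123712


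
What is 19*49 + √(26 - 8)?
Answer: 931 + 3*√2 ≈ 935.24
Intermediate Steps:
19*49 + √(26 - 8) = 931 + √18 = 931 + 3*√2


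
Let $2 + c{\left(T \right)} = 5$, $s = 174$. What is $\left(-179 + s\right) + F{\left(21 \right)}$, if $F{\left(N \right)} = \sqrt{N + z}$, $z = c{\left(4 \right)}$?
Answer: $-5 + 2 \sqrt{6} \approx -0.10102$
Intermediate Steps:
$c{\left(T \right)} = 3$ ($c{\left(T \right)} = -2 + 5 = 3$)
$z = 3$
$F{\left(N \right)} = \sqrt{3 + N}$ ($F{\left(N \right)} = \sqrt{N + 3} = \sqrt{3 + N}$)
$\left(-179 + s\right) + F{\left(21 \right)} = \left(-179 + 174\right) + \sqrt{3 + 21} = -5 + \sqrt{24} = -5 + 2 \sqrt{6}$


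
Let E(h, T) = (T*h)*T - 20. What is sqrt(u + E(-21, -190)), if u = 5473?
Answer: I*sqrt(752647) ≈ 867.55*I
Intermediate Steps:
E(h, T) = -20 + h*T**2 (E(h, T) = h*T**2 - 20 = -20 + h*T**2)
sqrt(u + E(-21, -190)) = sqrt(5473 + (-20 - 21*(-190)**2)) = sqrt(5473 + (-20 - 21*36100)) = sqrt(5473 + (-20 - 758100)) = sqrt(5473 - 758120) = sqrt(-752647) = I*sqrt(752647)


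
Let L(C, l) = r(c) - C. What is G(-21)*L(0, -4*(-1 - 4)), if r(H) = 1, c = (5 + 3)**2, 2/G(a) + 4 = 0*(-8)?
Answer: -1/2 ≈ -0.50000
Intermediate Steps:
G(a) = -1/2 (G(a) = 2/(-4 + 0*(-8)) = 2/(-4 + 0) = 2/(-4) = 2*(-1/4) = -1/2)
c = 64 (c = 8**2 = 64)
L(C, l) = 1 - C
G(-21)*L(0, -4*(-1 - 4)) = -(1 - 1*0)/2 = -(1 + 0)/2 = -1/2*1 = -1/2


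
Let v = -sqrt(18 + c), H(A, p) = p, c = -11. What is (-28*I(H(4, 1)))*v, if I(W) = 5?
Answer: 140*sqrt(7) ≈ 370.41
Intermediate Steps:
v = -sqrt(7) (v = -sqrt(18 - 11) = -sqrt(7) ≈ -2.6458)
(-28*I(H(4, 1)))*v = (-28*5)*(-sqrt(7)) = -(-140)*sqrt(7) = 140*sqrt(7)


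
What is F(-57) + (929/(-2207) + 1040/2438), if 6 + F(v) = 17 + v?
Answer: -123740129/2690333 ≈ -45.994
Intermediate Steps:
F(v) = 11 + v (F(v) = -6 + (17 + v) = 11 + v)
F(-57) + (929/(-2207) + 1040/2438) = (11 - 57) + (929/(-2207) + 1040/2438) = -46 + (929*(-1/2207) + 1040*(1/2438)) = -46 + (-929/2207 + 520/1219) = -46 + 15189/2690333 = -123740129/2690333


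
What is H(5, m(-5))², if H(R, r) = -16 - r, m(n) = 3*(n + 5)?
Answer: 256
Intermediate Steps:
m(n) = 15 + 3*n (m(n) = 3*(5 + n) = 15 + 3*n)
H(5, m(-5))² = (-16 - (15 + 3*(-5)))² = (-16 - (15 - 15))² = (-16 - 1*0)² = (-16 + 0)² = (-16)² = 256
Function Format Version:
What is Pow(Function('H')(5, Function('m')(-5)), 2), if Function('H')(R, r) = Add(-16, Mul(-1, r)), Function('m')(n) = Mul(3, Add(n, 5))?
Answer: 256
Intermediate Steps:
Function('m')(n) = Add(15, Mul(3, n)) (Function('m')(n) = Mul(3, Add(5, n)) = Add(15, Mul(3, n)))
Pow(Function('H')(5, Function('m')(-5)), 2) = Pow(Add(-16, Mul(-1, Add(15, Mul(3, -5)))), 2) = Pow(Add(-16, Mul(-1, Add(15, -15))), 2) = Pow(Add(-16, Mul(-1, 0)), 2) = Pow(Add(-16, 0), 2) = Pow(-16, 2) = 256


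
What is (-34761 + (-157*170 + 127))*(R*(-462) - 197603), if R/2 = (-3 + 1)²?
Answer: 12344459876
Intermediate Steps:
R = 8 (R = 2*(-3 + 1)² = 2*(-2)² = 2*4 = 8)
(-34761 + (-157*170 + 127))*(R*(-462) - 197603) = (-34761 + (-157*170 + 127))*(8*(-462) - 197603) = (-34761 + (-26690 + 127))*(-3696 - 197603) = (-34761 - 26563)*(-201299) = -61324*(-201299) = 12344459876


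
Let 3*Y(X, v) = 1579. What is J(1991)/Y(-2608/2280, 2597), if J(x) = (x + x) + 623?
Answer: 13815/1579 ≈ 8.7492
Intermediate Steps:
J(x) = 623 + 2*x (J(x) = 2*x + 623 = 623 + 2*x)
Y(X, v) = 1579/3 (Y(X, v) = (⅓)*1579 = 1579/3)
J(1991)/Y(-2608/2280, 2597) = (623 + 2*1991)/(1579/3) = (623 + 3982)*(3/1579) = 4605*(3/1579) = 13815/1579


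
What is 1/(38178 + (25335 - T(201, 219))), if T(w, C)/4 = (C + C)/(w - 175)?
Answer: 13/824793 ≈ 1.5762e-5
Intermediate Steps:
T(w, C) = 8*C/(-175 + w) (T(w, C) = 4*((C + C)/(w - 175)) = 4*((2*C)/(-175 + w)) = 4*(2*C/(-175 + w)) = 8*C/(-175 + w))
1/(38178 + (25335 - T(201, 219))) = 1/(38178 + (25335 - 8*219/(-175 + 201))) = 1/(38178 + (25335 - 8*219/26)) = 1/(38178 + (25335 - 1*876/13)) = 1/(38178 + (25335 - 876/13)) = 1/(38178 + 328479/13) = 1/(824793/13) = 13/824793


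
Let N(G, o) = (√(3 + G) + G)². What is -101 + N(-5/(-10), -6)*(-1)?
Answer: -419/4 - √14/2 ≈ -106.62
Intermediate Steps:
N(G, o) = (G + √(3 + G))²
-101 + N(-5/(-10), -6)*(-1) = -101 + (-5/(-10) + √(3 - 5/(-10)))²*(-1) = -101 + (-5*(-⅒) + √(3 - 5*(-⅒)))²*(-1) = -101 + (½ + √(3 + ½))²*(-1) = -101 + (½ + √(7/2))²*(-1) = -101 + (½ + √14/2)²*(-1) = -101 - (½ + √14/2)²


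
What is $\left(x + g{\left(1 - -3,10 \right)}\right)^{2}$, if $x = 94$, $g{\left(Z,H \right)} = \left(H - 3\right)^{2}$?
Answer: $20449$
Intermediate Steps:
$g{\left(Z,H \right)} = \left(-3 + H\right)^{2}$
$\left(x + g{\left(1 - -3,10 \right)}\right)^{2} = \left(94 + \left(-3 + 10\right)^{2}\right)^{2} = \left(94 + 7^{2}\right)^{2} = \left(94 + 49\right)^{2} = 143^{2} = 20449$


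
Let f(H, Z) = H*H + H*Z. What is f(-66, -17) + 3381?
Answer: 8859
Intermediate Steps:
f(H, Z) = H² + H*Z
f(-66, -17) + 3381 = -66*(-66 - 17) + 3381 = -66*(-83) + 3381 = 5478 + 3381 = 8859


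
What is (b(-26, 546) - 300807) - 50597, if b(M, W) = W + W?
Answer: -350312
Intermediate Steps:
b(M, W) = 2*W
(b(-26, 546) - 300807) - 50597 = (2*546 - 300807) - 50597 = (1092 - 300807) - 50597 = -299715 - 50597 = -350312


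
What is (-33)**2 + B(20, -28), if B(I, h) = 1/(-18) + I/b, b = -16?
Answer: 39157/36 ≈ 1087.7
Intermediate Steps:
B(I, h) = -1/18 - I/16 (B(I, h) = 1/(-18) + I/(-16) = 1*(-1/18) + I*(-1/16) = -1/18 - I/16)
(-33)**2 + B(20, -28) = (-33)**2 + (-1/18 - 1/16*20) = 1089 + (-1/18 - 5/4) = 1089 - 47/36 = 39157/36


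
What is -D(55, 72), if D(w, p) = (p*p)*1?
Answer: -5184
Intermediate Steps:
D(w, p) = p² (D(w, p) = p²*1 = p²)
-D(55, 72) = -1*72² = -1*5184 = -5184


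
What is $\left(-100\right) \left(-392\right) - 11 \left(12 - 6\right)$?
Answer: $39134$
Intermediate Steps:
$\left(-100\right) \left(-392\right) - 11 \left(12 - 6\right) = 39200 - 11 \left(12 - 6\right) = 39200 - 66 = 39134$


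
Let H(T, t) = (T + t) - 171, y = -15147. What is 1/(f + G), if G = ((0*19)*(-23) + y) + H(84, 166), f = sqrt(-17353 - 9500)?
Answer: -15068/227071477 - I*sqrt(26853)/227071477 ≈ -6.6358e-5 - 7.2166e-7*I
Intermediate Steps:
H(T, t) = -171 + T + t
f = I*sqrt(26853) (f = sqrt(-26853) = I*sqrt(26853) ≈ 163.87*I)
G = -15068 (G = ((0*19)*(-23) - 15147) + (-171 + 84 + 166) = (0*(-23) - 15147) + 79 = (0 - 15147) + 79 = -15147 + 79 = -15068)
1/(f + G) = 1/(I*sqrt(26853) - 15068) = 1/(-15068 + I*sqrt(26853))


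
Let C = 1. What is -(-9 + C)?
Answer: 8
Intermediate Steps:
-(-9 + C) = -(-9 + 1) = -1*(-8) = 8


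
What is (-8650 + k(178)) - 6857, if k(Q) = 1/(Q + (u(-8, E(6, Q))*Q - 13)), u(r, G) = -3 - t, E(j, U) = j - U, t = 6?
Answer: -22283560/1437 ≈ -15507.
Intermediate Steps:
u(r, G) = -9 (u(r, G) = -3 - 1*6 = -3 - 6 = -9)
k(Q) = 1/(-13 - 8*Q) (k(Q) = 1/(Q + (-9*Q - 13)) = 1/(Q + (-13 - 9*Q)) = 1/(-13 - 8*Q))
(-8650 + k(178)) - 6857 = (-8650 - 1/(13 + 8*178)) - 6857 = (-8650 - 1/(13 + 1424)) - 6857 = (-8650 - 1/1437) - 6857 = -12430051/1437 - 6857 = -22283560/1437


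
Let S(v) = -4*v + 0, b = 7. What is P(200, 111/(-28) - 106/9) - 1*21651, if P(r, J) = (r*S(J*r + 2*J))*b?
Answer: 160071941/9 ≈ 1.7786e+7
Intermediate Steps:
S(v) = -4*v
P(r, J) = 7*r*(-8*J - 4*J*r) (P(r, J) = (r*(-4*(J*r + 2*J)))*7 = (r*(-4*(2*J + J*r)))*7 = (r*(-8*J - 4*J*r))*7 = 7*r*(-8*J - 4*J*r))
P(200, 111/(-28) - 106/9) - 1*21651 = -28*(111/(-28) - 106/9)*200*(2 + 200) - 1*21651 = -28*(111*(-1/28) - 106*⅑)*200*202 - 21651 = -28*(-111/28 - 106/9)*200*202 - 21651 = -28*(-3967/252)*200*202 - 21651 = 160266800/9 - 21651 = 160071941/9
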